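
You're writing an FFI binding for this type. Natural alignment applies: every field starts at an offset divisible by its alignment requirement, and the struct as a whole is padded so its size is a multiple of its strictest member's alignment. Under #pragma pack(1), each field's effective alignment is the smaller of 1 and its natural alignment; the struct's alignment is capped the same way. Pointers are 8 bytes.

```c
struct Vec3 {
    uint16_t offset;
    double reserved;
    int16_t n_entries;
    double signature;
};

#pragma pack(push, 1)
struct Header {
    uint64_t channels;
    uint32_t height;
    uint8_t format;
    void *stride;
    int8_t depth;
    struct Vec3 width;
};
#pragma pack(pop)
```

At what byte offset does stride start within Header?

Vec3: 0..2  offset  (2B, 2-aligned); 2..8  -- padding (6B); 8..16  reserved  (8B, 8-aligned); 16..18  n_entries  (2B, 2-aligned); 18..24  -- padding (6B); 24..32  signature  (8B, 8-aligned); sizeof = 32, alignof = 8
0..8  channels  (8B, 1-aligned)
8..12  height  (4B, 1-aligned)
12..13  format  (1B, 1-aligned)
13..21  stride  (8B, 1-aligned)

13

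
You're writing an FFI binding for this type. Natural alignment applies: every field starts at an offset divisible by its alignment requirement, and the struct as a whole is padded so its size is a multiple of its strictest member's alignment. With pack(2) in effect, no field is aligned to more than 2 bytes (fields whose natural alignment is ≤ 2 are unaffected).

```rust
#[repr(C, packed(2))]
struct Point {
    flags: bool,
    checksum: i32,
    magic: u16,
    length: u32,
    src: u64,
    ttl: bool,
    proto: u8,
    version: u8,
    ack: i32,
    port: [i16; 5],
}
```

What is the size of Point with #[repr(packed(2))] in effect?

flags at 0 (size 1, align 1) → ends 1
pad 1 to align 2 for checksum
checksum at 2 (size 4, align 2) → ends 6
magic at 6 (size 2, align 2) → ends 8
length at 8 (size 4, align 2) → ends 12
src at 12 (size 8, align 2) → ends 20
ttl at 20 (size 1, align 1) → ends 21
proto at 21 (size 1, align 1) → ends 22
version at 22 (size 1, align 1) → ends 23
pad 1 to align 2 for ack
ack at 24 (size 4, align 2) → ends 28
port at 28 (size 10, align 2) → ends 38
total 38 bytes, alignment 2

38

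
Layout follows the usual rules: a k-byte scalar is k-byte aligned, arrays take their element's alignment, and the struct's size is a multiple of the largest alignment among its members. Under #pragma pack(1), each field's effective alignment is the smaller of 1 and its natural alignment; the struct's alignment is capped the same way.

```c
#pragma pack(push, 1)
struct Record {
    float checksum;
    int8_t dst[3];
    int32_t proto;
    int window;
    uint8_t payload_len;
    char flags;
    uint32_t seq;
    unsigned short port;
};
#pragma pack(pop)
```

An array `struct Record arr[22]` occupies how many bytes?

@0: checksum [4B, align 1] → 4
@4: dst [3B, align 1] → 7
@7: proto [4B, align 1] → 11
@11: window [4B, align 1] → 15
@15: payload_len [1B, align 1] → 16
@16: flags [1B, align 1] → 17
@17: seq [4B, align 1] → 21
@21: port [2B, align 1] → 23
size 23, align 1
array of 22: 22 × 23 = 506

506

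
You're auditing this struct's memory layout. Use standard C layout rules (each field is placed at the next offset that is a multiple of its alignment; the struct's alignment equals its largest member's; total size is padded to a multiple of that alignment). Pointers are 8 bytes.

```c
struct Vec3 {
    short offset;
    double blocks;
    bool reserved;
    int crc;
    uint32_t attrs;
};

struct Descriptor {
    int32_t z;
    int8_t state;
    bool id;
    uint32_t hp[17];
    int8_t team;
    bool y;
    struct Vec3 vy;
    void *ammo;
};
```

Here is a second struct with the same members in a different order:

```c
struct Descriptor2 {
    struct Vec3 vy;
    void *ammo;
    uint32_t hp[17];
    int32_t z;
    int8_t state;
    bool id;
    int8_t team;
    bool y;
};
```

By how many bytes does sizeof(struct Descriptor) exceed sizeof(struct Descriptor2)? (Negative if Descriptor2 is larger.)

Vec3: @0: offset [2B, align 2] → 2; +6 pad (align 8); @8: blocks [8B, align 8] → 16; @16: reserved [1B, align 1] → 17; +3 pad (align 4); @20: crc [4B, align 4] → 24; @24: attrs [4B, align 4] → 28; +4 tail pad (align 8); size 32, align 8
@0: z [4B, align 4] → 4
@4: state [1B, align 1] → 5
@5: id [1B, align 1] → 6
+2 pad (align 4)
@8: hp [68B, align 4] → 76
@76: team [1B, align 1] → 77
@77: y [1B, align 1] → 78
+2 pad (align 8)
@80: vy [32B, align 8] → 112
@112: ammo [8B, align 8] → 120
size 120, align 8
— Descriptor2 —
@0: vy [32B, align 8] → 32
@32: ammo [8B, align 8] → 40
@40: hp [68B, align 4] → 108
@108: z [4B, align 4] → 112
@112: state [1B, align 1] → 113
@113: id [1B, align 1] → 114
@114: team [1B, align 1] → 115
@115: y [1B, align 1] → 116
+4 tail pad (align 8)
size 120, align 8
120 − 120 = 0

0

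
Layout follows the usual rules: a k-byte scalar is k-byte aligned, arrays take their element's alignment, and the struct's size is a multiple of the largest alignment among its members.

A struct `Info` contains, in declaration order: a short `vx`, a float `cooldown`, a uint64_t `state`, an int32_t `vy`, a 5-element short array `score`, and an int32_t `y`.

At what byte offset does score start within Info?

0..2  vx  (2B, 2-aligned)
2..4  -- padding (2B)
4..8  cooldown  (4B, 4-aligned)
8..16  state  (8B, 8-aligned)
16..20  vy  (4B, 4-aligned)
20..30  score  (10B, 2-aligned)

20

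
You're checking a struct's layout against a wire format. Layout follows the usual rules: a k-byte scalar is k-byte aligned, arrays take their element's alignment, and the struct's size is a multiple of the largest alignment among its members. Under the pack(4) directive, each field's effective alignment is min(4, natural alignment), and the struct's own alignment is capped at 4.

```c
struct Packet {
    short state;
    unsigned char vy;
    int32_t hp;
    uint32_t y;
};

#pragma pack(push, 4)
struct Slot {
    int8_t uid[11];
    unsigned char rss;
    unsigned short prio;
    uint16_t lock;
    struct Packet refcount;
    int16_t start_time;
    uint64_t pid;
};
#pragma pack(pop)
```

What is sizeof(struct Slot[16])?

640

Packet: state at 0 (size 2, align 2) → ends 2; vy at 2 (size 1, align 1) → ends 3; pad 1 to align 4 for hp; hp at 4 (size 4, align 4) → ends 8; y at 8 (size 4, align 4) → ends 12; total 12 bytes, alignment 4
uid at 0 (size 11, align 1) → ends 11
rss at 11 (size 1, align 1) → ends 12
prio at 12 (size 2, align 2) → ends 14
lock at 14 (size 2, align 2) → ends 16
refcount at 16 (size 12, align 4) → ends 28
start_time at 28 (size 2, align 2) → ends 30
pad 2 to align 4 for pid
pid at 32 (size 8, align 4) → ends 40
total 40 bytes, alignment 4
array of 16: 16 × 40 = 640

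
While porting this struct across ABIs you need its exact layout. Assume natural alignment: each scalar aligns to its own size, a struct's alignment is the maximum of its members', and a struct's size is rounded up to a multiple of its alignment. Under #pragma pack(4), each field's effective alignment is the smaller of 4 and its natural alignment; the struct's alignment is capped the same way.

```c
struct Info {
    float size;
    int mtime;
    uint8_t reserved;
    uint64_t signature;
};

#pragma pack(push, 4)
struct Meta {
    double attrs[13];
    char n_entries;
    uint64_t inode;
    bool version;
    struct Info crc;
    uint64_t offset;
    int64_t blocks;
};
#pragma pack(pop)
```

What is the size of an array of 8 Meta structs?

Info: @0: size [4B, align 4] → 4; @4: mtime [4B, align 4] → 8; @8: reserved [1B, align 1] → 9; +7 pad (align 8); @16: signature [8B, align 8] → 24; size 24, align 8
@0: attrs [104B, align 4] → 104
@104: n_entries [1B, align 1] → 105
+3 pad (align 4)
@108: inode [8B, align 4] → 116
@116: version [1B, align 1] → 117
+3 pad (align 4)
@120: crc [24B, align 4] → 144
@144: offset [8B, align 4] → 152
@152: blocks [8B, align 4] → 160
size 160, align 4
array of 8: 8 × 160 = 1280

1280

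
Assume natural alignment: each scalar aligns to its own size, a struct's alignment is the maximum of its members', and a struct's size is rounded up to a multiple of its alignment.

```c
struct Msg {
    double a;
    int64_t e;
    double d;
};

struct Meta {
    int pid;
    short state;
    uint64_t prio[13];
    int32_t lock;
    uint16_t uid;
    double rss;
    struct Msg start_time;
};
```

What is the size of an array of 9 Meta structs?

1368

Msg: @0: a [8B, align 8] → 8; @8: e [8B, align 8] → 16; @16: d [8B, align 8] → 24; size 24, align 8
@0: pid [4B, align 4] → 4
@4: state [2B, align 2] → 6
+2 pad (align 8)
@8: prio [104B, align 8] → 112
@112: lock [4B, align 4] → 116
@116: uid [2B, align 2] → 118
+2 pad (align 8)
@120: rss [8B, align 8] → 128
@128: start_time [24B, align 8] → 152
size 152, align 8
array of 9: 9 × 152 = 1368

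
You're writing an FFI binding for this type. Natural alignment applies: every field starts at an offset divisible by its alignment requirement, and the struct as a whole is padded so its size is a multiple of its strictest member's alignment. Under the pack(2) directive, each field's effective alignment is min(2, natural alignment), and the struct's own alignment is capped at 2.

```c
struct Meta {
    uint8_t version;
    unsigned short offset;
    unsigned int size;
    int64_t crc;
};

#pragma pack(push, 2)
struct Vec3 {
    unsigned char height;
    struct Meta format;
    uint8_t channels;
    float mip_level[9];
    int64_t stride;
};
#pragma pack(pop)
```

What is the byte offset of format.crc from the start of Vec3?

10

Meta: @0: version [1B, align 1] → 1; +1 pad (align 2); @2: offset [2B, align 2] → 4; @4: size [4B, align 4] → 8; @8: crc [8B, align 8] → 16; size 16, align 8
@0: height [1B, align 1] → 1
+1 pad (align 2)
@2: format [16B, align 2] → 18
within Meta: crc at 8
2 + 8 = 10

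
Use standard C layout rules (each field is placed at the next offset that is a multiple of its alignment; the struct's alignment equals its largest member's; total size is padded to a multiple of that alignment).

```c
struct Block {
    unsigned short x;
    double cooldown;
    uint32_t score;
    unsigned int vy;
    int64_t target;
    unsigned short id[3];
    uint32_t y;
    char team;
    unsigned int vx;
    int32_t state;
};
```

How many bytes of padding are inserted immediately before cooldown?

0..2  x  (2B, 2-aligned)
2..8  -- padding (6B)
8..16  cooldown  (8B, 8-aligned)

6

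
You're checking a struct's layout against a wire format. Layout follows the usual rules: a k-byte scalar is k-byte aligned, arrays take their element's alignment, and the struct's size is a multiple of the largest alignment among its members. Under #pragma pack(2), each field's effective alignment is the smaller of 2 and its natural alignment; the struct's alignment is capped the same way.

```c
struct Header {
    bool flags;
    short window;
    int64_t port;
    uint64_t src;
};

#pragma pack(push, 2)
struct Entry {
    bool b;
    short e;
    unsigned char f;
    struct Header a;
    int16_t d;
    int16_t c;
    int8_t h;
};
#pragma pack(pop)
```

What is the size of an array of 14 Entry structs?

504

Header: flags at 0 (size 1, align 1) → ends 1; pad 1 to align 2 for window; window at 2 (size 2, align 2) → ends 4; pad 4 to align 8 for port; port at 8 (size 8, align 8) → ends 16; src at 16 (size 8, align 8) → ends 24; total 24 bytes, alignment 8
b at 0 (size 1, align 1) → ends 1
pad 1 to align 2 for e
e at 2 (size 2, align 2) → ends 4
f at 4 (size 1, align 1) → ends 5
pad 1 to align 2 for a
a at 6 (size 24, align 2) → ends 30
d at 30 (size 2, align 2) → ends 32
c at 32 (size 2, align 2) → ends 34
h at 34 (size 1, align 1) → ends 35
tail pad 1 to reach multiple of 2
total 36 bytes, alignment 2
array of 14: 14 × 36 = 504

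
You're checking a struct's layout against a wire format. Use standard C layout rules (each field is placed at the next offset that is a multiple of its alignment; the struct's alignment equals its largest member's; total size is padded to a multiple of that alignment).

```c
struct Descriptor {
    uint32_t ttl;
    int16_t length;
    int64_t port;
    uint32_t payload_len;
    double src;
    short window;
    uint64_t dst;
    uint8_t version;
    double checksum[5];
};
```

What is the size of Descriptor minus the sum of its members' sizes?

19

0..4  ttl  (4B, 4-aligned)
4..6  length  (2B, 2-aligned)
6..8  -- padding (2B)
8..16  port  (8B, 8-aligned)
16..20  payload_len  (4B, 4-aligned)
20..24  -- padding (4B)
24..32  src  (8B, 8-aligned)
32..34  window  (2B, 2-aligned)
34..40  -- padding (6B)
40..48  dst  (8B, 8-aligned)
48..49  version  (1B, 1-aligned)
49..56  -- padding (7B)
56..96  checksum  (40B, 8-aligned)
sizeof = 96, alignof = 8
data bytes 77, size 96 → padding 19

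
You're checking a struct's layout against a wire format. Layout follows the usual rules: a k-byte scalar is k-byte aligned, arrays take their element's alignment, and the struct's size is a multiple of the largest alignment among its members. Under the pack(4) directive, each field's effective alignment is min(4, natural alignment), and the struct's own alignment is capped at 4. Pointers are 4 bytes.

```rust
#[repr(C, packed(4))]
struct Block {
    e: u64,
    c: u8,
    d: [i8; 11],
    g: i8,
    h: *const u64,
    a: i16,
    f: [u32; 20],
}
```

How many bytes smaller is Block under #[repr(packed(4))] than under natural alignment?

natural layout:
  @0: e [8B, align 8] → 8
  @8: c [1B, align 1] → 9
  @9: d [11B, align 1] → 20
  @20: g [1B, align 1] → 21
  +3 pad (align 4)
  @24: h [4B, align 4] → 28
  @28: a [2B, align 2] → 30
  +2 pad (align 4)
  @32: f [80B, align 4] → 112
  size 112, align 8
packed(4) layout:
  @0: e [8B, align 4] → 8
  @8: c [1B, align 1] → 9
  @9: d [11B, align 1] → 20
  @20: g [1B, align 1] → 21
  +3 pad (align 4)
  @24: h [4B, align 4] → 28
  @28: a [2B, align 2] → 30
  +2 pad (align 4)
  @32: f [80B, align 4] → 112
  size 112, align 4
112 − 112 = 0

0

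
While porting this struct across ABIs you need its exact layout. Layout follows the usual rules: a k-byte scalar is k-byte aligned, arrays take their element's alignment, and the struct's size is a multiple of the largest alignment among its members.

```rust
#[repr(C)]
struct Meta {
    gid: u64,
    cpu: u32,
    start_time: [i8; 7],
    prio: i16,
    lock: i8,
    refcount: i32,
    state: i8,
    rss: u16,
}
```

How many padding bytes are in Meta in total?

@0: gid [8B, align 8] → 8
@8: cpu [4B, align 4] → 12
@12: start_time [7B, align 1] → 19
+1 pad (align 2)
@20: prio [2B, align 2] → 22
@22: lock [1B, align 1] → 23
+1 pad (align 4)
@24: refcount [4B, align 4] → 28
@28: state [1B, align 1] → 29
+1 pad (align 2)
@30: rss [2B, align 2] → 32
size 32, align 8
data bytes 29, size 32 → padding 3

3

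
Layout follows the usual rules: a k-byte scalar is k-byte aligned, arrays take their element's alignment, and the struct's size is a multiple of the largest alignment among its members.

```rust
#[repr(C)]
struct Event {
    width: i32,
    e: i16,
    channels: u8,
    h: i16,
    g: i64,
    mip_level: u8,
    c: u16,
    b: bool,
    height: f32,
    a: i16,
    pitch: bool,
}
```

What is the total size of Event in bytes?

40

width at 0 (size 4, align 4) → ends 4
e at 4 (size 2, align 2) → ends 6
channels at 6 (size 1, align 1) → ends 7
pad 1 to align 2 for h
h at 8 (size 2, align 2) → ends 10
pad 6 to align 8 for g
g at 16 (size 8, align 8) → ends 24
mip_level at 24 (size 1, align 1) → ends 25
pad 1 to align 2 for c
c at 26 (size 2, align 2) → ends 28
b at 28 (size 1, align 1) → ends 29
pad 3 to align 4 for height
height at 32 (size 4, align 4) → ends 36
a at 36 (size 2, align 2) → ends 38
pitch at 38 (size 1, align 1) → ends 39
tail pad 1 to reach multiple of 8
total 40 bytes, alignment 8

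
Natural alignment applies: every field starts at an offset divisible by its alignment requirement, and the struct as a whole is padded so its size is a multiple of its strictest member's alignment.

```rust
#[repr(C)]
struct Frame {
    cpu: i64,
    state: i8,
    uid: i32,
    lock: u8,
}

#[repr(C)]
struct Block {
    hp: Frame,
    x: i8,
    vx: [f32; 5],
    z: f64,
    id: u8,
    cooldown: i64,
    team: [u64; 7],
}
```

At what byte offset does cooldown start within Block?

64

Frame: cpu at 0 (size 8, align 8) → ends 8; state at 8 (size 1, align 1) → ends 9; pad 3 to align 4 for uid; uid at 12 (size 4, align 4) → ends 16; lock at 16 (size 1, align 1) → ends 17; tail pad 7 to reach multiple of 8; total 24 bytes, alignment 8
hp at 0 (size 24, align 8) → ends 24
x at 24 (size 1, align 1) → ends 25
pad 3 to align 4 for vx
vx at 28 (size 20, align 4) → ends 48
z at 48 (size 8, align 8) → ends 56
id at 56 (size 1, align 1) → ends 57
pad 7 to align 8 for cooldown
cooldown at 64 (size 8, align 8) → ends 72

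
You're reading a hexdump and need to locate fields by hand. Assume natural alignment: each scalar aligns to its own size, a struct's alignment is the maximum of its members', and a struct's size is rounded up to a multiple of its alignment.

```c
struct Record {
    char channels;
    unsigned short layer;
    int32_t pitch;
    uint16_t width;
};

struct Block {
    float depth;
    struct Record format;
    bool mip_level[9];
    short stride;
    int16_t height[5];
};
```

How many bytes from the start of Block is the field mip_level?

16

Record: 0..1  channels  (1B, 1-aligned); 1..2  -- padding (1B); 2..4  layer  (2B, 2-aligned); 4..8  pitch  (4B, 4-aligned); 8..10  width  (2B, 2-aligned); 10..12  -- tail padding (2B); sizeof = 12, alignof = 4
0..4  depth  (4B, 4-aligned)
4..16  format  (12B, 4-aligned)
16..25  mip_level  (9B, 1-aligned)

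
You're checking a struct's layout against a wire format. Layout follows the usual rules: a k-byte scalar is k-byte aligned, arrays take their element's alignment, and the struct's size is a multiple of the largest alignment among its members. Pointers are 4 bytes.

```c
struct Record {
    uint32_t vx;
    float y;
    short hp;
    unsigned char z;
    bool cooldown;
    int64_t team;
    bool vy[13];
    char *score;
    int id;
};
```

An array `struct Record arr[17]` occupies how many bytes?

816

@0: vx [4B, align 4] → 4
@4: y [4B, align 4] → 8
@8: hp [2B, align 2] → 10
@10: z [1B, align 1] → 11
@11: cooldown [1B, align 1] → 12
+4 pad (align 8)
@16: team [8B, align 8] → 24
@24: vy [13B, align 1] → 37
+3 pad (align 4)
@40: score [4B, align 4] → 44
@44: id [4B, align 4] → 48
size 48, align 8
array of 17: 17 × 48 = 816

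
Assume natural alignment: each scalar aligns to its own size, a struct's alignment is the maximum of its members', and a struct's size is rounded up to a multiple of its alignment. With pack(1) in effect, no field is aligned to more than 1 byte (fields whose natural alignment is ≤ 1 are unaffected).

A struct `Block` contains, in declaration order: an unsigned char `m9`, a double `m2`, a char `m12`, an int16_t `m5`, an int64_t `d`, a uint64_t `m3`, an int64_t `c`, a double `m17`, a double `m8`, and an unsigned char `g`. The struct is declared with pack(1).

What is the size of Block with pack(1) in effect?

53

@0: m9 [1B, align 1] → 1
@1: m2 [8B, align 1] → 9
@9: m12 [1B, align 1] → 10
@10: m5 [2B, align 1] → 12
@12: d [8B, align 1] → 20
@20: m3 [8B, align 1] → 28
@28: c [8B, align 1] → 36
@36: m17 [8B, align 1] → 44
@44: m8 [8B, align 1] → 52
@52: g [1B, align 1] → 53
size 53, align 1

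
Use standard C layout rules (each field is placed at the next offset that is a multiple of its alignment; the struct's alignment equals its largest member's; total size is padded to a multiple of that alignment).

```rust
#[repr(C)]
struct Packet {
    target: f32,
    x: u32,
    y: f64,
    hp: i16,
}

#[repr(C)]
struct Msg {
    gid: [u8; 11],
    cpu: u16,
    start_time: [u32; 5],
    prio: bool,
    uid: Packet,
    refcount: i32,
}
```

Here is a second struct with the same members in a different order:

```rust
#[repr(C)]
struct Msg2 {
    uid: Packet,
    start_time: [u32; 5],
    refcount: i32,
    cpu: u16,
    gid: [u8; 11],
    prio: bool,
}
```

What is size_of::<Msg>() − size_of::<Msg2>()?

Packet: target at 0 (size 4, align 4) → ends 4; x at 4 (size 4, align 4) → ends 8; y at 8 (size 8, align 8) → ends 16; hp at 16 (size 2, align 2) → ends 18; tail pad 6 to reach multiple of 8; total 24 bytes, alignment 8
gid at 0 (size 11, align 1) → ends 11
pad 1 to align 2 for cpu
cpu at 12 (size 2, align 2) → ends 14
pad 2 to align 4 for start_time
start_time at 16 (size 20, align 4) → ends 36
prio at 36 (size 1, align 1) → ends 37
pad 3 to align 8 for uid
uid at 40 (size 24, align 8) → ends 64
refcount at 64 (size 4, align 4) → ends 68
tail pad 4 to reach multiple of 8
total 72 bytes, alignment 8
— Msg2 —
uid at 0 (size 24, align 8) → ends 24
start_time at 24 (size 20, align 4) → ends 44
refcount at 44 (size 4, align 4) → ends 48
cpu at 48 (size 2, align 2) → ends 50
gid at 50 (size 11, align 1) → ends 61
prio at 61 (size 1, align 1) → ends 62
tail pad 2 to reach multiple of 8
total 64 bytes, alignment 8
72 − 64 = 8

8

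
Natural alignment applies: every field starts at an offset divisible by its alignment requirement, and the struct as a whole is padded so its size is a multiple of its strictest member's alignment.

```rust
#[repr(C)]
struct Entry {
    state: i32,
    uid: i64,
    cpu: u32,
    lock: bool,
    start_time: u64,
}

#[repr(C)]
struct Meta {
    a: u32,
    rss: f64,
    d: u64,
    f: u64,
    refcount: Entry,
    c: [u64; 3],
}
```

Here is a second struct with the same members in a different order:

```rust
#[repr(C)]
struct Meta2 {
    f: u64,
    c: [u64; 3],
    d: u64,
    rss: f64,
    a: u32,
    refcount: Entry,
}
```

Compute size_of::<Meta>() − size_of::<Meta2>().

0

Entry: state at 0 (size 4, align 4) → ends 4; pad 4 to align 8 for uid; uid at 8 (size 8, align 8) → ends 16; cpu at 16 (size 4, align 4) → ends 20; lock at 20 (size 1, align 1) → ends 21; pad 3 to align 8 for start_time; start_time at 24 (size 8, align 8) → ends 32; total 32 bytes, alignment 8
a at 0 (size 4, align 4) → ends 4
pad 4 to align 8 for rss
rss at 8 (size 8, align 8) → ends 16
d at 16 (size 8, align 8) → ends 24
f at 24 (size 8, align 8) → ends 32
refcount at 32 (size 32, align 8) → ends 64
c at 64 (size 24, align 8) → ends 88
total 88 bytes, alignment 8
— Meta2 —
f at 0 (size 8, align 8) → ends 8
c at 8 (size 24, align 8) → ends 32
d at 32 (size 8, align 8) → ends 40
rss at 40 (size 8, align 8) → ends 48
a at 48 (size 4, align 4) → ends 52
pad 4 to align 8 for refcount
refcount at 56 (size 32, align 8) → ends 88
total 88 bytes, alignment 8
88 − 88 = 0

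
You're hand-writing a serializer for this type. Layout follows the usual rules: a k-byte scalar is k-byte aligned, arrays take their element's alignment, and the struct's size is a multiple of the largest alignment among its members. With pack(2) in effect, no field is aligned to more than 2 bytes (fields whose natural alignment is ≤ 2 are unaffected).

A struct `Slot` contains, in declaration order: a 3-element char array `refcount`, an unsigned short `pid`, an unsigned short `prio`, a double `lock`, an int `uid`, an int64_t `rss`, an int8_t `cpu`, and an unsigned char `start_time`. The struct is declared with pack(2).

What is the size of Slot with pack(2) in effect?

30

refcount at 0 (size 3, align 1) → ends 3
pad 1 to align 2 for pid
pid at 4 (size 2, align 2) → ends 6
prio at 6 (size 2, align 2) → ends 8
lock at 8 (size 8, align 2) → ends 16
uid at 16 (size 4, align 2) → ends 20
rss at 20 (size 8, align 2) → ends 28
cpu at 28 (size 1, align 1) → ends 29
start_time at 29 (size 1, align 1) → ends 30
total 30 bytes, alignment 2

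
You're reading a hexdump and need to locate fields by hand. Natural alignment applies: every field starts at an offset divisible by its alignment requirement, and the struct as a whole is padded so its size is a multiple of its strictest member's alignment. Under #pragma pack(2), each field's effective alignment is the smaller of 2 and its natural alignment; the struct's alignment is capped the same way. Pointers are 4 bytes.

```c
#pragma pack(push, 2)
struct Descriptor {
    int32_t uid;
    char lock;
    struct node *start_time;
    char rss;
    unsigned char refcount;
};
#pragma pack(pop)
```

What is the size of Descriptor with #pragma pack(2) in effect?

uid at 0 (size 4, align 2) → ends 4
lock at 4 (size 1, align 1) → ends 5
pad 1 to align 2 for start_time
start_time at 6 (size 4, align 2) → ends 10
rss at 10 (size 1, align 1) → ends 11
refcount at 11 (size 1, align 1) → ends 12
total 12 bytes, alignment 2

12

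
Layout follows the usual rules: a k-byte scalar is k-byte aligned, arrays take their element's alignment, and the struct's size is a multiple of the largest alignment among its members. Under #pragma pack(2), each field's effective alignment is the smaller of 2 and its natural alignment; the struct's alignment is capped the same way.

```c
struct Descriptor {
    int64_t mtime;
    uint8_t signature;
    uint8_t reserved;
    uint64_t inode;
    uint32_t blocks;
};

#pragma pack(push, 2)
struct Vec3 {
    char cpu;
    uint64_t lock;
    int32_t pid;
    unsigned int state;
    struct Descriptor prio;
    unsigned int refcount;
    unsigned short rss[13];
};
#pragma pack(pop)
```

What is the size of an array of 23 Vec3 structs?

1840

Descriptor: @0: mtime [8B, align 8] → 8; @8: signature [1B, align 1] → 9; @9: reserved [1B, align 1] → 10; +6 pad (align 8); @16: inode [8B, align 8] → 24; @24: blocks [4B, align 4] → 28; +4 tail pad (align 8); size 32, align 8
@0: cpu [1B, align 1] → 1
+1 pad (align 2)
@2: lock [8B, align 2] → 10
@10: pid [4B, align 2] → 14
@14: state [4B, align 2] → 18
@18: prio [32B, align 2] → 50
@50: refcount [4B, align 2] → 54
@54: rss [26B, align 2] → 80
size 80, align 2
array of 23: 23 × 80 = 1840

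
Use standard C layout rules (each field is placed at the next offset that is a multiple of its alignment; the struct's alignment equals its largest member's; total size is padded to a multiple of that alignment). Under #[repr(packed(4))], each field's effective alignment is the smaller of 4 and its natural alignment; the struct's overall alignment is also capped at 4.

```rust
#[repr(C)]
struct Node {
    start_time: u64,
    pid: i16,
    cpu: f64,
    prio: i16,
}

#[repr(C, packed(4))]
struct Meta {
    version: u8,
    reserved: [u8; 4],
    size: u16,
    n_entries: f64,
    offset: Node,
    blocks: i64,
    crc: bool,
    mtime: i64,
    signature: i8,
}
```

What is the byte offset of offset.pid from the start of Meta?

Node: 0..8  start_time  (8B, 8-aligned); 8..10  pid  (2B, 2-aligned); 10..16  -- padding (6B); 16..24  cpu  (8B, 8-aligned); 24..26  prio  (2B, 2-aligned); 26..32  -- tail padding (6B); sizeof = 32, alignof = 8
0..1  version  (1B, 1-aligned)
1..5  reserved  (4B, 1-aligned)
5..6  -- padding (1B)
6..8  size  (2B, 2-aligned)
8..16  n_entries  (8B, 4-aligned)
16..48  offset  (32B, 4-aligned)
within Node: pid at 8
16 + 8 = 24

24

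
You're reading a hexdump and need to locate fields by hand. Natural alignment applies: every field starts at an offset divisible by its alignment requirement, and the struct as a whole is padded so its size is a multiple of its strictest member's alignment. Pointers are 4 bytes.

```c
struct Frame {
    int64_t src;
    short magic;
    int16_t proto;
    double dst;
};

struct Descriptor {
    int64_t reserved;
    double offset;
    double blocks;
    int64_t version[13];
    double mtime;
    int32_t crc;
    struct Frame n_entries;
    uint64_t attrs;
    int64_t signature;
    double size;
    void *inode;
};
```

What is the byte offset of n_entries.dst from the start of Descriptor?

Frame: src at 0 (size 8, align 8) → ends 8; magic at 8 (size 2, align 2) → ends 10; proto at 10 (size 2, align 2) → ends 12; pad 4 to align 8 for dst; dst at 16 (size 8, align 8) → ends 24; total 24 bytes, alignment 8
reserved at 0 (size 8, align 8) → ends 8
offset at 8 (size 8, align 8) → ends 16
blocks at 16 (size 8, align 8) → ends 24
version at 24 (size 104, align 8) → ends 128
mtime at 128 (size 8, align 8) → ends 136
crc at 136 (size 4, align 4) → ends 140
pad 4 to align 8 for n_entries
n_entries at 144 (size 24, align 8) → ends 168
within Frame: dst at 16
144 + 16 = 160

160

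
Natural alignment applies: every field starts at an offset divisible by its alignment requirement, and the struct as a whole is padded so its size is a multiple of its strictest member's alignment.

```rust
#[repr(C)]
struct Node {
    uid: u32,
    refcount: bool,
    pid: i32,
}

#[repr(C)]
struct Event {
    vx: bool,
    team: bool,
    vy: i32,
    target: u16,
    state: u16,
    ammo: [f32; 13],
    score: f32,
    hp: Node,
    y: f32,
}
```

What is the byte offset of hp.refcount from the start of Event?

Node: 0..4  uid  (4B, 4-aligned); 4..5  refcount  (1B, 1-aligned); 5..8  -- padding (3B); 8..12  pid  (4B, 4-aligned); sizeof = 12, alignof = 4
0..1  vx  (1B, 1-aligned)
1..2  team  (1B, 1-aligned)
2..4  -- padding (2B)
4..8  vy  (4B, 4-aligned)
8..10  target  (2B, 2-aligned)
10..12  state  (2B, 2-aligned)
12..64  ammo  (52B, 4-aligned)
64..68  score  (4B, 4-aligned)
68..80  hp  (12B, 4-aligned)
within Node: refcount at 4
68 + 4 = 72

72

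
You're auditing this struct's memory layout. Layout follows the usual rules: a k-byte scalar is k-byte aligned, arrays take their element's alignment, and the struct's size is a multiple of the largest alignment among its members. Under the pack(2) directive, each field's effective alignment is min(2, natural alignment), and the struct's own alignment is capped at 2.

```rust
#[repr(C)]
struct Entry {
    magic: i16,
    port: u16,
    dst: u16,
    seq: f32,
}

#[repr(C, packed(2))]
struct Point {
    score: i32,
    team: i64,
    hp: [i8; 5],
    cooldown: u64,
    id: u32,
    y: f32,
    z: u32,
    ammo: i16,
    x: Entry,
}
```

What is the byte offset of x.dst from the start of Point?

Entry: 0..2  magic  (2B, 2-aligned); 2..4  port  (2B, 2-aligned); 4..6  dst  (2B, 2-aligned); 6..8  -- padding (2B); 8..12  seq  (4B, 4-aligned); sizeof = 12, alignof = 4
0..4  score  (4B, 2-aligned)
4..12  team  (8B, 2-aligned)
12..17  hp  (5B, 1-aligned)
17..18  -- padding (1B)
18..26  cooldown  (8B, 2-aligned)
26..30  id  (4B, 2-aligned)
30..34  y  (4B, 2-aligned)
34..38  z  (4B, 2-aligned)
38..40  ammo  (2B, 2-aligned)
40..52  x  (12B, 2-aligned)
within Entry: dst at 4
40 + 4 = 44

44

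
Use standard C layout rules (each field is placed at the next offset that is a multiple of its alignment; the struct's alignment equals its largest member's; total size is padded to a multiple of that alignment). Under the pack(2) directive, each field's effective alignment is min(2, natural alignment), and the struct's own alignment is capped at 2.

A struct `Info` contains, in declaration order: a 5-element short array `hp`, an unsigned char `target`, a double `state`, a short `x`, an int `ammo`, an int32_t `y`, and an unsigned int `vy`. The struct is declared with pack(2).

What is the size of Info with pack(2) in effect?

34

hp at 0 (size 10, align 2) → ends 10
target at 10 (size 1, align 1) → ends 11
pad 1 to align 2 for state
state at 12 (size 8, align 2) → ends 20
x at 20 (size 2, align 2) → ends 22
ammo at 22 (size 4, align 2) → ends 26
y at 26 (size 4, align 2) → ends 30
vy at 30 (size 4, align 2) → ends 34
total 34 bytes, alignment 2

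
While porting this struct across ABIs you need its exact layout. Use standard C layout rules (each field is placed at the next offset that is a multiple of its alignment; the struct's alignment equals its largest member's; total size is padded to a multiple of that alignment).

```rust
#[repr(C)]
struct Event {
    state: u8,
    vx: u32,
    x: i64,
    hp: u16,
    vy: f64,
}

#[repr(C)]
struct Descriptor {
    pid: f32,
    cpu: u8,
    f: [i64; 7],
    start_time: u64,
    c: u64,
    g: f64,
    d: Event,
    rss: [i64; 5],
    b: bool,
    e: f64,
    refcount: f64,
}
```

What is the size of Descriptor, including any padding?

184

Event: @0: state [1B, align 1] → 1; +3 pad (align 4); @4: vx [4B, align 4] → 8; @8: x [8B, align 8] → 16; @16: hp [2B, align 2] → 18; +6 pad (align 8); @24: vy [8B, align 8] → 32; size 32, align 8
@0: pid [4B, align 4] → 4
@4: cpu [1B, align 1] → 5
+3 pad (align 8)
@8: f [56B, align 8] → 64
@64: start_time [8B, align 8] → 72
@72: c [8B, align 8] → 80
@80: g [8B, align 8] → 88
@88: d [32B, align 8] → 120
@120: rss [40B, align 8] → 160
@160: b [1B, align 1] → 161
+7 pad (align 8)
@168: e [8B, align 8] → 176
@176: refcount [8B, align 8] → 184
size 184, align 8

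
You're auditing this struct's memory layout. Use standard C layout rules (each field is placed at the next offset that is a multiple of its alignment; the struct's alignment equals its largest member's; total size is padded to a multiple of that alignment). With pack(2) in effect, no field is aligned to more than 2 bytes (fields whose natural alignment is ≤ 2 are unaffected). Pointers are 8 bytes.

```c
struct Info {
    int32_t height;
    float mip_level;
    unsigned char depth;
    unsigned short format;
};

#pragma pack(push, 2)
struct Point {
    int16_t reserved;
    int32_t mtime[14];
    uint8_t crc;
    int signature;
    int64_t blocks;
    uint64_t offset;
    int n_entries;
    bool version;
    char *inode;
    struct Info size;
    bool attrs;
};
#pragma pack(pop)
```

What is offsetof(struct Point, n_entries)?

80

Info: @0: height [4B, align 4] → 4; @4: mip_level [4B, align 4] → 8; @8: depth [1B, align 1] → 9; +1 pad (align 2); @10: format [2B, align 2] → 12; size 12, align 4
@0: reserved [2B, align 2] → 2
@2: mtime [56B, align 2] → 58
@58: crc [1B, align 1] → 59
+1 pad (align 2)
@60: signature [4B, align 2] → 64
@64: blocks [8B, align 2] → 72
@72: offset [8B, align 2] → 80
@80: n_entries [4B, align 2] → 84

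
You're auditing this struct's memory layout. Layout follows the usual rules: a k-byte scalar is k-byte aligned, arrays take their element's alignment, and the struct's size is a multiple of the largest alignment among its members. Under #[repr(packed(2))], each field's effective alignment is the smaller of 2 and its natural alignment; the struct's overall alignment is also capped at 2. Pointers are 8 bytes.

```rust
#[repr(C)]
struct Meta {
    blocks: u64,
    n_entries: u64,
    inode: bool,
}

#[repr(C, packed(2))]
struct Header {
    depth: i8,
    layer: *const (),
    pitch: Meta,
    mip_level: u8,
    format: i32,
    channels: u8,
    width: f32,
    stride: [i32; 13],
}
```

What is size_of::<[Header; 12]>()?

1176

Meta: @0: blocks [8B, align 8] → 8; @8: n_entries [8B, align 8] → 16; @16: inode [1B, align 1] → 17; +7 tail pad (align 8); size 24, align 8
@0: depth [1B, align 1] → 1
+1 pad (align 2)
@2: layer [8B, align 2] → 10
@10: pitch [24B, align 2] → 34
@34: mip_level [1B, align 1] → 35
+1 pad (align 2)
@36: format [4B, align 2] → 40
@40: channels [1B, align 1] → 41
+1 pad (align 2)
@42: width [4B, align 2] → 46
@46: stride [52B, align 2] → 98
size 98, align 2
array of 12: 12 × 98 = 1176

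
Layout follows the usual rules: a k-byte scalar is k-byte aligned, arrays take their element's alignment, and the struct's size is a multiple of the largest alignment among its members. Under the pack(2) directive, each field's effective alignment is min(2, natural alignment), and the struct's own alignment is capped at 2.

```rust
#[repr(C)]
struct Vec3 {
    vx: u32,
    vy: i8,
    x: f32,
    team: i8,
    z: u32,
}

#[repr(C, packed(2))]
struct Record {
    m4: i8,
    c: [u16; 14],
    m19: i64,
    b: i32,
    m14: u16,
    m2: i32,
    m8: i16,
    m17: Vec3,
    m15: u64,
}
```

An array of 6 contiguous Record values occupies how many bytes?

468

Vec3: @0: vx [4B, align 4] → 4; @4: vy [1B, align 1] → 5; +3 pad (align 4); @8: x [4B, align 4] → 12; @12: team [1B, align 1] → 13; +3 pad (align 4); @16: z [4B, align 4] → 20; size 20, align 4
@0: m4 [1B, align 1] → 1
+1 pad (align 2)
@2: c [28B, align 2] → 30
@30: m19 [8B, align 2] → 38
@38: b [4B, align 2] → 42
@42: m14 [2B, align 2] → 44
@44: m2 [4B, align 2] → 48
@48: m8 [2B, align 2] → 50
@50: m17 [20B, align 2] → 70
@70: m15 [8B, align 2] → 78
size 78, align 2
array of 6: 6 × 78 = 468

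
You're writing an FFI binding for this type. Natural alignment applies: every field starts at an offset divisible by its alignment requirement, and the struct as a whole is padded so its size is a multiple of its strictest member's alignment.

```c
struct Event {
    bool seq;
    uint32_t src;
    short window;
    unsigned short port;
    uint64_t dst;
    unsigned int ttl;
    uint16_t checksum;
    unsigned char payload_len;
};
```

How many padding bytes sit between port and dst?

@0: seq [1B, align 1] → 1
+3 pad (align 4)
@4: src [4B, align 4] → 8
@8: window [2B, align 2] → 10
@10: port [2B, align 2] → 12
+4 pad (align 8)
@16: dst [8B, align 8] → 24

4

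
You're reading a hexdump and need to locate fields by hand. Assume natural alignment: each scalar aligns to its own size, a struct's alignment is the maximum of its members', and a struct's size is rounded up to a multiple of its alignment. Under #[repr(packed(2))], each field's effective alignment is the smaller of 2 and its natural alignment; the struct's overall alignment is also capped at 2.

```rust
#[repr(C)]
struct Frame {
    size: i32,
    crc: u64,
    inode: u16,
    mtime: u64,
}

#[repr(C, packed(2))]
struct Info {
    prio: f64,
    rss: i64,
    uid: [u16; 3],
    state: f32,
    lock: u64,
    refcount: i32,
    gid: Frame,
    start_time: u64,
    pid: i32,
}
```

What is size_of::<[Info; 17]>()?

1394

Frame: 0..4  size  (4B, 4-aligned); 4..8  -- padding (4B); 8..16  crc  (8B, 8-aligned); 16..18  inode  (2B, 2-aligned); 18..24  -- padding (6B); 24..32  mtime  (8B, 8-aligned); sizeof = 32, alignof = 8
0..8  prio  (8B, 2-aligned)
8..16  rss  (8B, 2-aligned)
16..22  uid  (6B, 2-aligned)
22..26  state  (4B, 2-aligned)
26..34  lock  (8B, 2-aligned)
34..38  refcount  (4B, 2-aligned)
38..70  gid  (32B, 2-aligned)
70..78  start_time  (8B, 2-aligned)
78..82  pid  (4B, 2-aligned)
sizeof = 82, alignof = 2
array of 17: 17 × 82 = 1394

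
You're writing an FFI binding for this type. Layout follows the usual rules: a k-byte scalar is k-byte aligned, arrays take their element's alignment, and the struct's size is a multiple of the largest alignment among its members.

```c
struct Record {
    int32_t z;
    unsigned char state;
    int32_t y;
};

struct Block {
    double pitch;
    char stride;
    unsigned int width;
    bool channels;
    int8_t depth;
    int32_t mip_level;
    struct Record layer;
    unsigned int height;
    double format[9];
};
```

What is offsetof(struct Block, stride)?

Record: @0: z [4B, align 4] → 4; @4: state [1B, align 1] → 5; +3 pad (align 4); @8: y [4B, align 4] → 12; size 12, align 4
@0: pitch [8B, align 8] → 8
@8: stride [1B, align 1] → 9

8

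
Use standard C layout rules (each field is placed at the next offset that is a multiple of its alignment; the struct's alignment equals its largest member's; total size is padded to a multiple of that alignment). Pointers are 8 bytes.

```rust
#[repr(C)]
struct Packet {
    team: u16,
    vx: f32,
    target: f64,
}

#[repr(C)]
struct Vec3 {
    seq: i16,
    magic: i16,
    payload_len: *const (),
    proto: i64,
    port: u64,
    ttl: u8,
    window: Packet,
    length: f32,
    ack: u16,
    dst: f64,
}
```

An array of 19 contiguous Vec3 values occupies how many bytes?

Packet: @0: team [2B, align 2] → 2; +2 pad (align 4); @4: vx [4B, align 4] → 8; @8: target [8B, align 8] → 16; size 16, align 8
@0: seq [2B, align 2] → 2
@2: magic [2B, align 2] → 4
+4 pad (align 8)
@8: payload_len [8B, align 8] → 16
@16: proto [8B, align 8] → 24
@24: port [8B, align 8] → 32
@32: ttl [1B, align 1] → 33
+7 pad (align 8)
@40: window [16B, align 8] → 56
@56: length [4B, align 4] → 60
@60: ack [2B, align 2] → 62
+2 pad (align 8)
@64: dst [8B, align 8] → 72
size 72, align 8
array of 19: 19 × 72 = 1368

1368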